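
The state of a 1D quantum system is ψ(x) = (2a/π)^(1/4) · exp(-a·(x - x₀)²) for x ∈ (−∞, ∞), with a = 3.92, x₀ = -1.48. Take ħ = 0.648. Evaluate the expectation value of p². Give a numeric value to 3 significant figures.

1.65

p² ψ = −ħ² d²ψ/dx²; ⟨p²⟩ = −ħ² ∫ ψ*·ψ'' dx.
Gaussian moments (u = x − x₀): ∫u^(2j)·e^(−2au²) du = (2j−1)!!/(4a)^j · √(π/(2a)), odd powers integrate to 0; here √(π/(2a)) = 0.63302. Derivatives: d/dx e^(−au²) = −2au·e^(−au²), d²/dx² e^(−au²) = (4a²u² − 2a)·e^(−au²).
⟨p²⟩ = 1.6460.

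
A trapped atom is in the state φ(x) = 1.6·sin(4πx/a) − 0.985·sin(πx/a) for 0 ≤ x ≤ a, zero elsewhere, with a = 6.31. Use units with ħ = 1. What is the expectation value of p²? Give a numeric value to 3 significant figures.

p² φ = −ħ² d²φ/dx²; ⟨p²⟩ = −ħ² ∫ φ*·φ'' dx / ∫|φ|² dx.
d²/dx² sin(jπx/a) = −(jπ/a)²·sin(jπx/a); on 0 ≤ x ≤ a, ∫sin²(jπx/a) dx = a/2 and ∫sin(jπx/a)·sin(lπx/a) dx = 0 for j ≠ l, so only diagonal terms survive in ∫|φ|² and ∫φ·φ″; ∫φ·φ′ dx = [φ²/2] between the walls = 0.
State is unnormalized: ∫|φ|² dx = 11.138, and ∫φ*·(−ħ² φ'') dx = 32.792, so ⟨p²⟩ = 32.792 / 11.138.
⟨p²⟩ = 2.9442.

2.94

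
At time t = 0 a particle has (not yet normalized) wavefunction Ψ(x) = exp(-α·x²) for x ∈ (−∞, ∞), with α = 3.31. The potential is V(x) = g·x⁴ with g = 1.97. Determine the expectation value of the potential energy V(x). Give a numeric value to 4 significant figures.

⟨V⟩ = ∫ V(x)·|Ψ|² dx / ∫|Ψ|² dx.
Gaussian moments: ∫x^(2j)·e^(−2αx²) dx = (2j−1)!!/(4α)^j · √(π/(2α)), odd powers integrate to 0; here √(π/(2α)) = 0.68888.
State is unnormalized: ∫|Ψ|² dx = 0.68888, and ∫Ψ*·V(x)·Ψ dx = 0.023225, so ⟨V⟩ = 0.023225 / 0.68888.
⟨V⟩ = 0.033714.

0.03371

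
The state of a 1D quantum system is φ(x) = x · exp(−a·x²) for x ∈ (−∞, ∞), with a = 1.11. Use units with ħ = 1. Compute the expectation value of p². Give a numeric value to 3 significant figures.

p² φ = −ħ² d²φ/dx²; ⟨p²⟩ = −ħ² ∫ φ*·φ'' dx / ∫|φ|² dx.
Expand each integrand as polynomial × e^(−2ax²) and use ∫x^(2j)·e^(−2ax²) dx = (2j−1)!!/(4a)^j · √(π/(2a)), odd powers → 0; here √(π/(2a)) = 1.1896. Differentiate with the product rule, d/dx e^(−ax²) = −2ax·e^(−ax²).
State is unnormalized: ∫|φ|² dx = 0.26793, and ∫φ*·(−ħ² φ'') dx = 0.89219, so ⟨p²⟩ = 0.89219 / 0.26793.
⟨p²⟩ = 3.3300.

3.33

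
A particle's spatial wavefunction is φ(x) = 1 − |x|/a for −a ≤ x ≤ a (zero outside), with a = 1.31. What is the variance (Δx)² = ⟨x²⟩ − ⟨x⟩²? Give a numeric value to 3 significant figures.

0.172

Compute ⟨x⟩ and ⟨x²⟩ separately, then (Δx)² = ⟨x²⟩ − ⟨x⟩².
φ is even, so ∫ over [−a, a] = 2∫₀ᵃ with φ = 1 − x/a there: ∫₀ᵃ (1 − x/a)² dx = a/3, ∫₀ᵃ x²(1 − x/a)² dx = a³/30, ∫₀ᵃ x⁴(1 − x/a)² dx = a⁵/105.
Normalization: ∫|φ|² dx = 0.87333.
⟨x⟩ = 0.0000 and ⟨x²⟩ = 0.17161.
(Δx)² = 0.17161 − (0.0000)² = 0.17161.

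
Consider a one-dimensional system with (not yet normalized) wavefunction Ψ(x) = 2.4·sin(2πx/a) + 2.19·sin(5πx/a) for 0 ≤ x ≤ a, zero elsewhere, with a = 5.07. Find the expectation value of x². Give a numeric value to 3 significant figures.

⟨x²⟩ = ∫ x²·|Ψ|² dx / ∫|Ψ|² dx (integrals over the domain).
On 0 ≤ x ≤ a (j ≠ l): ∫sin²(jπx/a) dx = a/2, ∫sin(jπx/a)·sin(lπx/a) dx = 0; diagonal moments ∫x·sin²(jπx/a) dx = a²/4, ∫x²·sin²(jπx/a) dx = a³·(1/6 − 1/(4j²π²)); cross terms ∫x·sin(jπx/a)·sin(lπx/a) dx = 0 for j + l even and −4jla²/(π²(j² − l²)²) for j + l odd, ∫x²·sin(jπx/a)·sin(lπx/a) dx = (−1)^(j+l)·4jla³/(π²(j² − l²)²); higher powers the same way via product-to-sum and parts.
State is unnormalized: ∫|Ψ|² dx = 26.760, and ∫Ψ*·x²·Ψ dx = 211.31, so ⟨x²⟩ = 211.31 / 26.760.
⟨x²⟩ = 7.8965.

7.90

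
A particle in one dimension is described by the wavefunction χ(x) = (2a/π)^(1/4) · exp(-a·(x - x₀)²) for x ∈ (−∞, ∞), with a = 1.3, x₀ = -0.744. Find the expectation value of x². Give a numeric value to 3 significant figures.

0.746

⟨x²⟩ = ∫ x²·|χ|² dx (integrals over the domain).
Gaussian moments (u = x − x₀): ∫u^(2j)·e^(−2au²) du = (2j−1)!!/(4a)^j · √(π/(2a)), odd powers integrate to 0; here √(π/(2a)) = 1.0992.
⟨x²⟩ = 0.74584.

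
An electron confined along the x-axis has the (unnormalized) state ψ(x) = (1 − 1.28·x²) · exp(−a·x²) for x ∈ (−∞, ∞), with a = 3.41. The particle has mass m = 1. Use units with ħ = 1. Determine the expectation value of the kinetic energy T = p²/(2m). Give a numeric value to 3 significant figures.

T = −(ħ²/2m) d²/dx², so ⟨T⟩ = −(ħ²/2m) ∫ ψ*·ψ'' dx / ∫|ψ|² dx; with m = 1.
Expand each integrand as polynomial × e^(−2ax²) and use ∫x^(2j)·e^(−2ax²) dx = (2j−1)!!/(4a)^j · √(π/(2a)), odd powers → 0; here √(π/(2a)) = 0.67871. Differentiate with the product rule, d/dx e^(−ax²) = −2ax·e^(−ax²).
State is unnormalized: ∫|ψ|² dx = 0.56926, and ∫ψ*·(−ħ²/2m · ψ'') dx = 1.4457, so ⟨T⟩ = 1.4457 / 0.56926.
⟨T⟩ = 2.5397.

2.54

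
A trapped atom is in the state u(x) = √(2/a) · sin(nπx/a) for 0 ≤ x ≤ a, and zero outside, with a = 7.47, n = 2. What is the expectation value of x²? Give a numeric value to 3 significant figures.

17.9

⟨x²⟩ = ∫ x²·|u|² dx (integrals over the domain).
With sin²θ = (1 − cos2θ)/2 on 0 ≤ x ≤ a: ∫sin²(nπx/a) dx = a/2, ∫x·sin²(nπx/a) dx = a²/4, ∫x²·sin²(nπx/a) dx = a³·(1/6 − 1/(4n²π²)); higher powers xᵏ the same way, integrating xᵏ·cos(2nπx/a) by parts.
⟨x²⟩ = 17.894.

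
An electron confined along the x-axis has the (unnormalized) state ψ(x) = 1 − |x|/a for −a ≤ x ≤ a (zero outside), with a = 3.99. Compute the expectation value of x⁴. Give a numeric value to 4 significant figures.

7.241

⟨x⁴⟩ = ∫ x⁴·|ψ|² dx / ∫|ψ|² dx (integrals over the domain).
ψ is even, so ∫ over [−a, a] = 2∫₀ᵃ with ψ = 1 − x/a there: ∫₀ᵃ (1 − x/a)² dx = a/3, ∫₀ᵃ x²(1 − x/a)² dx = a³/30, ∫₀ᵃ x⁴(1 − x/a)² dx = a⁵/105.
State is unnormalized: ∫|ψ|² dx = 2.6600, and ∫ψ*·x⁴·ψ dx = 19.262, so ⟨x⁴⟩ = 19.262 / 2.6600.
⟨x⁴⟩ = 7.2414.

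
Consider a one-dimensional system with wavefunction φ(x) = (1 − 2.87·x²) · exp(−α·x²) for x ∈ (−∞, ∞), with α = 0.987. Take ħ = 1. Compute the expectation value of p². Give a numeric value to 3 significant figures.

5.37

p² φ = −ħ² d²φ/dx²; ⟨p²⟩ = −ħ² ∫ φ*·φ'' dx / ∫|φ|² dx.
Expand each integrand as polynomial × e^(−2αx²) and use ∫x^(2j)·e^(−2αx²) dx = (2j−1)!!/(4α)^j · √(π/(2α)), odd powers → 0; here √(π/(2α)) = 1.2615. Differentiate with the product rule, d/dx e^(−αx²) = −2αx·e^(−αx²).
State is unnormalized: ∫|φ|² dx = 1.4274, and ∫φ*·(−ħ² φ'') dx = 7.6615, so ⟨p²⟩ = 7.6615 / 1.4274.
⟨p²⟩ = 5.3675.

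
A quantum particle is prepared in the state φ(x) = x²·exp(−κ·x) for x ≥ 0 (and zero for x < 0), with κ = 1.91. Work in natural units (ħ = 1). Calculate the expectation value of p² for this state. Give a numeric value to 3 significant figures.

1.22

p² φ = −ħ² d²φ/dx²; ⟨p²⟩ = −ħ² ∫ φ*·φ'' dx / ∫|φ|² dx.
Differentiate x²·exp(−κ·x) with the product rule; every integrand then reduces to terms xʲ·e^(−2κx) on [0, ∞), with ∫₀^∞ xʲ·e^(−2κx) dx = j!/(2κ)^(j+1).
State is unnormalized: ∫|φ|² dx = 0.029505, and ∫φ*·(−ħ² φ'') dx = 0.035879, so ⟨p²⟩ = 0.035879 / 0.029505.
⟨p²⟩ = 1.2160.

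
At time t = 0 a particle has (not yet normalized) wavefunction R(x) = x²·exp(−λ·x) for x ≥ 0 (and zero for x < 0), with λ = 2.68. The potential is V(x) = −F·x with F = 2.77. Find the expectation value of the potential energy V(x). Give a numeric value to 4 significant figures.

⟨V⟩ = ∫ V(x)·|R|² dx / ∫|R|² dx.
Every integrand reduces to terms xʲ·e^(−2λx) on [0, ∞); use ∫₀^∞ xʲ·e^(−2λx) dx = j!/(2λ)^(j+1).
State is unnormalized: ∫|R|² dx = 0.0054248, and ∫R*·V(x)·R dx = -0.014018, so ⟨V⟩ = -0.014018 / 0.0054248.
⟨V⟩ = -2.5840.

-2.584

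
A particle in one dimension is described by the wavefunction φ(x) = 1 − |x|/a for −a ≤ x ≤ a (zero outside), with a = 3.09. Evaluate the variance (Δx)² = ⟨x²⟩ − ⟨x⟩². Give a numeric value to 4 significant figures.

0.9548

Compute ⟨x⟩ and ⟨x²⟩ separately, then (Δx)² = ⟨x²⟩ − ⟨x⟩².
φ is even, so ∫ over [−a, a] = 2∫₀ᵃ with φ = 1 − x/a there: ∫₀ᵃ (1 − x/a)² dx = a/3, ∫₀ᵃ x²(1 − x/a)² dx = a³/30, ∫₀ᵃ x⁴(1 − x/a)² dx = a⁵/105.
Normalization: ∫|φ|² dx = 2.0600.
⟨x⟩ = 0.0000 and ⟨x²⟩ = 0.95481.
(Δx)² = 0.95481 − (0.0000)² = 0.95481.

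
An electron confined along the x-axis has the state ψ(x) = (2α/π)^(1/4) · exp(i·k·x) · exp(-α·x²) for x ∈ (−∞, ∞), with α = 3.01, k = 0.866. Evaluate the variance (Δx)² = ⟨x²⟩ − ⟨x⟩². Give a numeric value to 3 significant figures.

0.0831

Compute ⟨x⟩ and ⟨x²⟩ separately, then (Δx)² = ⟨x²⟩ − ⟨x⟩².
Gaussian moments: ∫x^(2j)·e^(−2αx²) dx = (2j−1)!!/(4α)^j · √(π/(2α)), odd powers integrate to 0; here √(π/(2α)) = 0.72240.
⟨x⟩ = 0.0000 and ⟨x²⟩ = 0.083056.
(Δx)² = 0.083056 − (0.0000)² = 0.083056.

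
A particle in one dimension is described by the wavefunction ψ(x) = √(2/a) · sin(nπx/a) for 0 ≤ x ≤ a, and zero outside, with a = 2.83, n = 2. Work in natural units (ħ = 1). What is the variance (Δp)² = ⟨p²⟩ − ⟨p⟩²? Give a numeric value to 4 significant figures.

Compute ⟨p⟩ and ⟨p²⟩ separately; (Δp)² = ⟨p²⟩ − ⟨p⟩².
d/dx sin(nπx/a) = (nπ/a)·cos(nπx/a) and d²/dx² sin(nπx/a) = −(nπ/a)²·sin(nπx/a); on 0 ≤ x ≤ a, ∫sin²(nπx/a) dx = a/2 and ∫sin(nπx/a)·cos(nπx/a) dx = 0.
⟨p⟩ = 0.0000 and ⟨p²⟩ = 4.9293.
(Δp)² = 4.9293 − (0.0000)² = 4.9293.

4.929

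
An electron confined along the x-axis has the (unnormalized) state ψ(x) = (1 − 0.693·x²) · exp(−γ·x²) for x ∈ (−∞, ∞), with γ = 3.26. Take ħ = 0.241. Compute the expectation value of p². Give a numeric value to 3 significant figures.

p² ψ = −ħ² d²ψ/dx²; ⟨p²⟩ = −ħ² ∫ ψ*·ψ'' dx / ∫|ψ|² dx.
Expand each integrand as polynomial × e^(−2γx²) and use ∫x^(2j)·e^(−2γx²) dx = (2j−1)!!/(4γ)^j · √(π/(2γ)), odd powers → 0; here √(π/(2γ)) = 0.69415. Differentiate with the product rule, d/dx e^(−γx²) = −2γx·e^(−γx²).
State is unnormalized: ∫|ψ|² dx = 0.62625, and ∫ψ*·(−ħ² ψ'') dx = 0.14800, so ⟨p²⟩ = 0.14800 / 0.62625.
⟨p²⟩ = 0.23633.

0.236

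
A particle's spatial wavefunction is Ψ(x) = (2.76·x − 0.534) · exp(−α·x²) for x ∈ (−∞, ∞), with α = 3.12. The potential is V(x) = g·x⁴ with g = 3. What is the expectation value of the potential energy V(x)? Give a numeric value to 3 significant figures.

⟨V⟩ = ∫ V(x)·|Ψ|² dx / ∫|Ψ|² dx.
Expand each integrand as polynomial × e^(−2αx²) and use ∫x^(2j)·e^(−2αx²) dx = (2j−1)!!/(4α)^j · √(π/(2α)), odd powers → 0; here √(π/(2α)) = 0.70955.
State is unnormalized: ∫|Ψ|² dx = 0.63543, and ∫Ψ*·V(x)·Ψ dx = 0.13682, so ⟨V⟩ = 0.13682 / 0.63543.
⟨V⟩ = 0.21533.

0.215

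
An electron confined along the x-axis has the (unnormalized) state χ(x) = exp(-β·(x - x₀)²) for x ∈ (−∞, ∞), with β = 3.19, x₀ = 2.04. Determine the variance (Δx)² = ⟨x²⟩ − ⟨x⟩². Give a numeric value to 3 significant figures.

0.0784

Compute ⟨x⟩ and ⟨x²⟩ separately, then (Δx)² = ⟨x²⟩ − ⟨x⟩².
Gaussian moments (u = x − x₀): ∫u^(2j)·e^(−2βu²) du = (2j−1)!!/(4β)^j · √(π/(2β)), odd powers integrate to 0; here √(π/(2β)) = 0.70172.
Normalization: ∫|χ|² dx = 0.70172.
⟨x⟩ = 2.0400 and ⟨x²⟩ = 4.2400.
(Δx)² = 4.2400 − (2.0400)² = 0.078370.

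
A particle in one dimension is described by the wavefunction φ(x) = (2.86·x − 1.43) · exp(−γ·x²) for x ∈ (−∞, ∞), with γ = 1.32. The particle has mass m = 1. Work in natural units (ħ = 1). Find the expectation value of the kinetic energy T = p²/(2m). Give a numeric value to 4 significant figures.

1.229

T = −(ħ²/2m) d²/dx², so ⟨T⟩ = −(ħ²/2m) ∫ φ*·φ'' dx / ∫|φ|² dx; with m = 1.
Expand each integrand as polynomial × e^(−2γx²) and use ∫x^(2j)·e^(−2γx²) dx = (2j−1)!!/(4γ)^j · √(π/(2γ)), odd powers → 0; here √(π/(2γ)) = 1.0909. Differentiate with the product rule, d/dx e^(−γx²) = −2γx·e^(−γx²).
State is unnormalized: ∫|φ|² dx = 3.9207, and ∫φ*·(−ħ²/2m · φ'') dx = 4.8184, so ⟨T⟩ = 4.8184 / 3.9207.
⟨T⟩ = 1.2290.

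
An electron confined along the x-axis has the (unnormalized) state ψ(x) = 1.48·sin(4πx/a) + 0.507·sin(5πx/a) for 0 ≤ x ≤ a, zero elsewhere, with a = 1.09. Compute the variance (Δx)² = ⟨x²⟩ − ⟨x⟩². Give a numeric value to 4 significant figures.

0.07750

Compute ⟨x⟩ and ⟨x²⟩ separately, then (Δx)² = ⟨x²⟩ − ⟨x⟩².
On 0 ≤ x ≤ a (j ≠ l): ∫sin²(jπx/a) dx = a/2, ∫sin(jπx/a)·sin(lπx/a) dx = 0; diagonal moments ∫x·sin²(jπx/a) dx = a²/4, ∫x²·sin²(jπx/a) dx = a³·(1/6 − 1/(4j²π²)); cross terms ∫x·sin(jπx/a)·sin(lπx/a) dx = 0 for j + l even and −4jla²/(π²(j² − l²)²) for j + l odd, ∫x²·sin(jπx/a)·sin(lπx/a) dx = (−1)^(j+l)·4jla³/(π²(j² − l²)²); higher powers the same way via product-to-sum and parts.
Normalization: ∫|ψ|² dx = 1.3339.
⟨x⟩ = 0.41123 and ⟨x²⟩ = 0.24661.
(Δx)² = 0.24661 − (0.41123)² = 0.077495.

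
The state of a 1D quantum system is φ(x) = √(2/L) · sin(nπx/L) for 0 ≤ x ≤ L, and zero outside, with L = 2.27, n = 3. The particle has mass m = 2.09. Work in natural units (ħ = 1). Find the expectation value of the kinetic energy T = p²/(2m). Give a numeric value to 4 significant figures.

T = −(ħ²/2m) d²/dx², so ⟨T⟩ = −(ħ²/2m) ∫ φ*·φ'' dx; with m = 2.09.
d/dx sin(nπx/L) = (nπ/L)·cos(nπx/L) and d²/dx² sin(nπx/L) = −(nπ/L)²·sin(nπx/L); on 0 ≤ x ≤ L, ∫sin²(nπx/L) dx = L/2 and ∫sin(nπx/L)·cos(nπx/L) dx = 0.
⟨T⟩ = 4.1240.

4.124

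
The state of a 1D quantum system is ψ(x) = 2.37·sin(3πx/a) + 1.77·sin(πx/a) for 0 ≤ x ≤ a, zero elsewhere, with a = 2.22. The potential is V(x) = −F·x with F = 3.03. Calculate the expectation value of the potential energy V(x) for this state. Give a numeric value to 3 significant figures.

⟨V⟩ = ∫ V(x)·|ψ|² dx / ∫|ψ|² dx.
On 0 ≤ x ≤ a (j ≠ l): ∫sin²(jπx/a) dx = a/2, ∫sin(jπx/a)·sin(lπx/a) dx = 0; diagonal moments ∫x·sin²(jπx/a) dx = a²/4, ∫x²·sin²(jπx/a) dx = a³·(1/6 − 1/(4j²π²)); cross terms ∫x·sin(jπx/a)·sin(lπx/a) dx = 0 for j + l even and −4jla²/(π²(j² − l²)²) for j + l odd, ∫x²·sin(jπx/a)·sin(lπx/a) dx = (−1)^(j+l)·4jla³/(π²(j² − l²)²); higher powers the same way via product-to-sum and parts.
State is unnormalized: ∫|ψ|² dx = 9.7123, and ∫ψ*·V(x)·ψ dx = -32.665, so ⟨V⟩ = -32.665 / 9.7123.
⟨V⟩ = -3.3633.

-3.36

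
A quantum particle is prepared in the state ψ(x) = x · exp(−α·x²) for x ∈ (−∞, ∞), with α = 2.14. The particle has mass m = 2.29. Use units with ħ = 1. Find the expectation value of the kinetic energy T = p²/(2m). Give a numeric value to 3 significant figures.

1.40

T = −(ħ²/2m) d²/dx², so ⟨T⟩ = −(ħ²/2m) ∫ ψ*·ψ'' dx / ∫|ψ|² dx; with m = 2.29.
Expand each integrand as polynomial × e^(−2αx²) and use ∫x^(2j)·e^(−2αx²) dx = (2j−1)!!/(4α)^j · √(π/(2α)), odd powers → 0; here √(π/(2α)) = 0.85675. Differentiate with the product rule, d/dx e^(−αx²) = −2αx·e^(−αx²).
State is unnormalized: ∫|ψ|² dx = 0.10009, and ∫ψ*·(−ħ²/2m · ψ'') dx = 0.14030, so ⟨T⟩ = 0.14030 / 0.10009.
⟨T⟩ = 1.4017.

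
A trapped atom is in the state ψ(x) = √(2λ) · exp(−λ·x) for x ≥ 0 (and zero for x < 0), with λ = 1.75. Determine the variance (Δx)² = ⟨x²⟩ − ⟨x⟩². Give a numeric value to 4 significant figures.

0.08163

Compute ⟨x⟩ and ⟨x²⟩ separately, then (Δx)² = ⟨x²⟩ − ⟨x⟩².
Every integrand reduces to terms xʲ·e^(−2λx) on [0, ∞); use ∫₀^∞ xʲ·e^(−2λx) dx = j!/(2λ)^(j+1).
⟨x⟩ = 0.28571 and ⟨x²⟩ = 0.16327.
(Δx)² = 0.16327 − (0.28571)² = 0.081633.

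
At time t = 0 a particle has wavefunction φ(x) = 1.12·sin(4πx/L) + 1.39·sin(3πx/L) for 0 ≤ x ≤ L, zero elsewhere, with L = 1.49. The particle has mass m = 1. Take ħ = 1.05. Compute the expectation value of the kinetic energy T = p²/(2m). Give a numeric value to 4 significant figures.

28.81

T = −(ħ²/2m) d²/dx², so ⟨T⟩ = −(ħ²/2m) ∫ φ*·φ'' dx / ∫|φ|² dx; with m = 1.
d²/dx² sin(jπx/L) = −(jπ/L)²·sin(jπx/L); on 0 ≤ x ≤ L, ∫sin²(jπx/L) dx = L/2 and ∫sin(jπx/L)·sin(lπx/L) dx = 0 for j ≠ l, so only diagonal terms survive in ∫|φ|² and ∫φ·φ″; ∫φ·φ′ dx = [φ²/2] between the walls = 0.
State is unnormalized: ∫|φ|² dx = 2.3739, and ∫φ*·(−ħ²/2m · φ'') dx = 68.390, so ⟨T⟩ = 68.390 / 2.3739.
⟨T⟩ = 28.809.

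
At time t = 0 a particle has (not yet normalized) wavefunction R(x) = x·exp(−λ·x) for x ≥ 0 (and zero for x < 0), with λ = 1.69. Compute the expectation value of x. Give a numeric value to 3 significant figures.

0.888

⟨x⟩ = ∫ x·|R|² dx / ∫|R|² dx (integrals over the domain).
Every integrand reduces to terms xʲ·e^(−2λx) on [0, ∞); use ∫₀^∞ xʲ·e^(−2λx) dx = j!/(2λ)^(j+1).
State is unnormalized: ∫|R|² dx = 0.051794, and ∫R*·x·R dx = 0.045971, so ⟨x⟩ = 0.045971 / 0.051794.
⟨x⟩ = 0.88757.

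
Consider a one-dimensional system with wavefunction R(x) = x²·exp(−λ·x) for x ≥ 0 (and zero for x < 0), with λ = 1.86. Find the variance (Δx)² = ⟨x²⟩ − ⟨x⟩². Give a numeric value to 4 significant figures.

0.3613

Compute ⟨x⟩ and ⟨x²⟩ separately, then (Δx)² = ⟨x²⟩ − ⟨x⟩².
Every integrand reduces to terms xʲ·e^(−2λx) on [0, ∞); use ∫₀^∞ xʲ·e^(−2λx) dx = j!/(2λ)^(j+1).
Normalization: ∫|R|² dx = 0.033690.
⟨x⟩ = 1.3441 and ⟨x²⟩ = 2.1679.
(Δx)² = 2.1679 − (1.3441)² = 0.36131.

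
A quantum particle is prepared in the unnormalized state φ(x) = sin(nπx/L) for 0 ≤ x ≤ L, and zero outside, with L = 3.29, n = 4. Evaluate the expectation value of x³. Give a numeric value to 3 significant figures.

⟨x³⟩ = ∫ x³·|φ|² dx / ∫|φ|² dx (integrals over the domain).
With sin²θ = (1 − cos2θ)/2 on 0 ≤ x ≤ L: ∫sin²(nπx/L) dx = L/2, ∫x·sin²(nπx/L) dx = L²/4, ∫x²·sin²(nπx/L) dx = L³·(1/6 − 1/(4n²π²)); higher powers xᵏ the same way, integrating xᵏ·cos(2nπx/L) by parts.
State is unnormalized: ∫|φ|² dx = 1.6450, and ∫φ*·x³·φ dx = 14.367, so ⟨x³⟩ = 14.367 / 1.6450.
⟨x³⟩ = 8.7337.

8.73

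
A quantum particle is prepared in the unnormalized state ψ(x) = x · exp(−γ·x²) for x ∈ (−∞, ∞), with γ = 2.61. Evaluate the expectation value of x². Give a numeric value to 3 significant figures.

⟨x²⟩ = ∫ x²·|ψ|² dx / ∫|ψ|² dx (integrals over the domain).
Expand each integrand as polynomial × e^(−2γx²) and use ∫x^(2j)·e^(−2γx²) dx = (2j−1)!!/(4γ)^j · √(π/(2γ)), odd powers → 0; here √(π/(2γ)) = 0.77578.
State is unnormalized: ∫|ψ|² dx = 0.074309, and ∫ψ*·x²·ψ dx = 0.021353, so ⟨x²⟩ = 0.021353 / 0.074309.
⟨x²⟩ = 0.28736.

0.287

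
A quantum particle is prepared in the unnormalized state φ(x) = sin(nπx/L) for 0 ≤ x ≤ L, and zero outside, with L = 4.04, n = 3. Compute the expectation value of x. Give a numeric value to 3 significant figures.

⟨x⟩ = ∫ x·|φ|² dx / ∫|φ|² dx (integrals over the domain).
With sin²θ = (1 − cos2θ)/2 on 0 ≤ x ≤ L: ∫sin²(nπx/L) dx = L/2, ∫x·sin²(nπx/L) dx = L²/4, ∫x²·sin²(nπx/L) dx = L³·(1/6 − 1/(4n²π²)); higher powers xᵏ the same way, integrating xᵏ·cos(2nπx/L) by parts.
State is unnormalized: ∫|φ|² dx = 2.0200, and ∫φ*·x·φ dx = 4.0804, so ⟨x⟩ = 4.0804 / 2.0200.
⟨x⟩ = 2.0200.

2.02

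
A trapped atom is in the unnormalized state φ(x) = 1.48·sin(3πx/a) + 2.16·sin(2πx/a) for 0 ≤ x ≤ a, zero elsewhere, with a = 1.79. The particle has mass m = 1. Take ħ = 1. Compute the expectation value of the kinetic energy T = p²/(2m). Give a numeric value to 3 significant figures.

8.62

T = −(ħ²/2m) d²/dx², so ⟨T⟩ = −(ħ²/2m) ∫ φ*·φ'' dx / ∫|φ|² dx; with m = 1.
d²/dx² sin(jπx/a) = −(jπ/a)²·sin(jπx/a); on 0 ≤ x ≤ a, ∫sin²(jπx/a) dx = a/2 and ∫sin(jπx/a)·sin(lπx/a) dx = 0 for j ≠ l, so only diagonal terms survive in ∫|φ|² and ∫φ·φ″; ∫φ·φ′ dx = [φ²/2] between the walls = 0.
State is unnormalized: ∫|φ|² dx = 6.1361, and ∫φ*·(−ħ²/2m · φ'') dx = 52.899, so ⟨T⟩ = 52.899 / 6.1361.
⟨T⟩ = 8.6209.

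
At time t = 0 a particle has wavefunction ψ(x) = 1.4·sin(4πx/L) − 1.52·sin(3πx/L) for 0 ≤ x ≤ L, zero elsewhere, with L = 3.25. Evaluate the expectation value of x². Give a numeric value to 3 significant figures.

5.56

⟨x²⟩ = ∫ x²·|ψ|² dx / ∫|ψ|² dx (integrals over the domain).
On 0 ≤ x ≤ L (j ≠ l): ∫sin²(jπx/L) dx = L/2, ∫sin(jπx/L)·sin(lπx/L) dx = 0; diagonal moments ∫x·sin²(jπx/L) dx = L²/4, ∫x²·sin²(jπx/L) dx = L³·(1/6 − 1/(4j²π²)); cross terms ∫x·sin(jπx/L)·sin(lπx/L) dx = 0 for j + l even and −4jlL²/(π²(j² − l²)²) for j + l odd, ∫x²·sin(jπx/L)·sin(lπx/L) dx = (−1)^(j+l)·4jlL³/(π²(j² − l²)²); higher powers the same way via product-to-sum and parts.
State is unnormalized: ∫|ψ|² dx = 6.9394, and ∫ψ*·x²·ψ dx = 38.604, so ⟨x²⟩ = 38.604 / 6.9394.
⟨x²⟩ = 5.5630.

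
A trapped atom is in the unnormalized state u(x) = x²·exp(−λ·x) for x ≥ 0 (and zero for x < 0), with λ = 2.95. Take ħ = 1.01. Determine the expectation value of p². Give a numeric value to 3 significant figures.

p² u = −ħ² d²u/dx²; ⟨p²⟩ = −ħ² ∫ u*·u'' dx / ∫|u|² dx.
Differentiate x²·exp(−λ·x) with the product rule; every integrand then reduces to terms xʲ·e^(−2λx) on [0, ∞), with ∫₀^∞ xʲ·e^(−2λx) dx = j!/(2λ)^(j+1).
State is unnormalized: ∫|u|² dx = 0.0033570, and ∫u*·(−ħ² u'') dx = 0.0099338, so ⟨p²⟩ = 0.0099338 / 0.0033570.
⟨p²⟩ = 2.9591.

2.96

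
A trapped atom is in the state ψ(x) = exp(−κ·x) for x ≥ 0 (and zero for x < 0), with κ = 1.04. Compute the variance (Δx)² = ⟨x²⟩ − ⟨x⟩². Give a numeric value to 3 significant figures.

Compute ⟨x⟩ and ⟨x²⟩ separately, then (Δx)² = ⟨x²⟩ − ⟨x⟩².
Every integrand reduces to terms xʲ·e^(−2κx) on [0, ∞); use ∫₀^∞ xʲ·e^(−2κx) dx = j!/(2κ)^(j+1).
Normalization: ∫|ψ|² dx = 0.48077.
⟨x⟩ = 0.48077 and ⟨x²⟩ = 0.46228.
(Δx)² = 0.46228 − (0.48077)² = 0.23114.

0.231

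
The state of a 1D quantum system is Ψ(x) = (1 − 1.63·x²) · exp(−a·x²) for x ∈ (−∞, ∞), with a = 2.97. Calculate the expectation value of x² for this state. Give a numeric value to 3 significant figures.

0.0494

⟨x²⟩ = ∫ x²·|Ψ|² dx / ∫|Ψ|² dx (integrals over the domain).
Expand each integrand as polynomial × e^(−2ax²) and use ∫x^(2j)·e^(−2ax²) dx = (2j−1)!!/(4a)^j · √(π/(2a)), odd powers → 0; here √(π/(2a)) = 0.72725.
State is unnormalized: ∫|Ψ|² dx = 0.56875, and ∫Ψ*·x²·Ψ dx = 0.028107, so ⟨x²⟩ = 0.028107 / 0.56875.
⟨x²⟩ = 0.049419.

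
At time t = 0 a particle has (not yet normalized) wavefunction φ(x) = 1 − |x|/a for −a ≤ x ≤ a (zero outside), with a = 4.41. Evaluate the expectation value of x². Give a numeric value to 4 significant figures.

1.945

⟨x²⟩ = ∫ x²·|φ|² dx / ∫|φ|² dx (integrals over the domain).
φ is even, so ∫ over [−a, a] = 2∫₀ᵃ with φ = 1 − x/a there: ∫₀ᵃ (1 − x/a)² dx = a/3, ∫₀ᵃ x²(1 − x/a)² dx = a³/30, ∫₀ᵃ x⁴(1 − x/a)² dx = a⁵/105.
State is unnormalized: ∫|φ|² dx = 2.9400, and ∫φ*·x²·φ dx = 5.7177, so ⟨x²⟩ = 5.7177 / 2.9400.
⟨x²⟩ = 1.9448.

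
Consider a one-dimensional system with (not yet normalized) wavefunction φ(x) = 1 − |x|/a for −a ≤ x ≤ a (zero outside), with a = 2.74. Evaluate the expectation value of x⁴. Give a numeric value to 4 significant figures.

⟨x⁴⟩ = ∫ x⁴·|φ|² dx / ∫|φ|² dx (integrals over the domain).
φ is even, so ∫ over [−a, a] = 2∫₀ᵃ with φ = 1 − x/a there: ∫₀ᵃ (1 − x/a)² dx = a/3, ∫₀ᵃ x²(1 − x/a)² dx = a³/30, ∫₀ᵃ x⁴(1 − x/a)² dx = a⁵/105.
State is unnormalized: ∫|φ|² dx = 1.8267, and ∫φ*·x⁴·φ dx = 2.9417, so ⟨x⁴⟩ = 2.9417 / 1.8267.
⟨x⁴⟩ = 1.6104.

1.610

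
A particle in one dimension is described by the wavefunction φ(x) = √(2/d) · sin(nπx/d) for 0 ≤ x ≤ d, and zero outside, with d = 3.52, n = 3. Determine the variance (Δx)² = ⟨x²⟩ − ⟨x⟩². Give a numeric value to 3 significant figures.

Compute ⟨x⟩ and ⟨x²⟩ separately, then (Δx)² = ⟨x²⟩ − ⟨x⟩².
With sin²θ = (1 − cos2θ)/2 on 0 ≤ x ≤ d: ∫sin²(nπx/d) dx = d/2, ∫x·sin²(nπx/d) dx = d²/4, ∫x²·sin²(nπx/d) dx = d³·(1/6 − 1/(4n²π²)); higher powers xᵏ the same way, integrating xᵏ·cos(2nπx/d) by parts.
⟨x⟩ = 1.7600 and ⟨x²⟩ = 4.0604.
(Δx)² = 4.0604 − (1.7600)² = 0.96279.

0.963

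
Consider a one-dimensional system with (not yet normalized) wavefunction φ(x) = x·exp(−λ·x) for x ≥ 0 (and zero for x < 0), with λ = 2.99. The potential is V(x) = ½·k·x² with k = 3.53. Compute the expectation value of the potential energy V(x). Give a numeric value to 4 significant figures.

⟨V⟩ = ∫ V(x)·|φ|² dx / ∫|φ|² dx.
Every integrand reduces to terms xʲ·e^(−2λx) on [0, ∞); use ∫₀^∞ xʲ·e^(−2λx) dx = j!/(2λ)^(j+1).
State is unnormalized: ∫|φ|² dx = 0.0093525, and ∫φ*·V(x)·φ dx = 0.0055392, so ⟨V⟩ = 0.0055392 / 0.0093525.
⟨V⟩ = 0.59228.

0.5923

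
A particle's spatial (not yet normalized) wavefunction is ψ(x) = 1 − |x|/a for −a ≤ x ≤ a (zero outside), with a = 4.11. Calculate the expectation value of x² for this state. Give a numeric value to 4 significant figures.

⟨x²⟩ = ∫ x²·|ψ|² dx / ∫|ψ|² dx (integrals over the domain).
ψ is even, so ∫ over [−a, a] = 2∫₀ᵃ with ψ = 1 − x/a there: ∫₀ᵃ (1 − x/a)² dx = a/3, ∫₀ᵃ x²(1 − x/a)² dx = a³/30, ∫₀ᵃ x⁴(1 − x/a)² dx = a⁵/105.
State is unnormalized: ∫|ψ|² dx = 2.7400, and ∫ψ*·x²·ψ dx = 4.6284, so ⟨x²⟩ = 4.6284 / 2.7400.
⟨x²⟩ = 1.6892.

1.689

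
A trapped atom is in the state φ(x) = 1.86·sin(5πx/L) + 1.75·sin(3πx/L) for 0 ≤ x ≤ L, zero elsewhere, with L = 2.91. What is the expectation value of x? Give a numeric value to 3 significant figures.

⟨x⟩ = ∫ x·|φ|² dx / ∫|φ|² dx (integrals over the domain).
On 0 ≤ x ≤ L (j ≠ l): ∫sin²(jπx/L) dx = L/2, ∫sin(jπx/L)·sin(lπx/L) dx = 0; diagonal moments ∫x·sin²(jπx/L) dx = L²/4, ∫x²·sin²(jπx/L) dx = L³·(1/6 − 1/(4j²π²)); cross terms ∫x·sin(jπx/L)·sin(lπx/L) dx = 0 for j + l even and −4jlL²/(π²(j² − l²)²) for j + l odd, ∫x²·sin(jπx/L)·sin(lπx/L) dx = (−1)^(j+l)·4jlL³/(π²(j² − l²)²); higher powers the same way via product-to-sum and parts.
State is unnormalized: ∫|φ|² dx = 9.4897, and ∫φ*·x·φ dx = 13.807, so ⟨x⟩ = 13.807 / 9.4897.
⟨x⟩ = 1.4550.

1.46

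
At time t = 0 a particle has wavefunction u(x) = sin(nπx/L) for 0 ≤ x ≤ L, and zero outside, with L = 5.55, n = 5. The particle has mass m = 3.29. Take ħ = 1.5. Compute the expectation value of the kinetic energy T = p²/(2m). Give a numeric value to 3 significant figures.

T = −(ħ²/2m) d²/dx², so ⟨T⟩ = −(ħ²/2m) ∫ u*·u'' dx / ∫|u|² dx; with m = 3.29.
d/dx sin(nπx/L) = (nπ/L)·cos(nπx/L) and d²/dx² sin(nπx/L) = −(nπ/L)²·sin(nπx/L); on 0 ≤ x ≤ L, ∫sin²(nπx/L) dx = L/2 and ∫sin(nπx/L)·cos(nπx/L) dx = 0.
State is unnormalized: ∫|u|² dx = 2.7750, and ∫u*·(−ħ²/2m · u'') dx = 7.6010, so ⟨T⟩ = 7.6010 / 2.7750.
⟨T⟩ = 2.7391.

2.74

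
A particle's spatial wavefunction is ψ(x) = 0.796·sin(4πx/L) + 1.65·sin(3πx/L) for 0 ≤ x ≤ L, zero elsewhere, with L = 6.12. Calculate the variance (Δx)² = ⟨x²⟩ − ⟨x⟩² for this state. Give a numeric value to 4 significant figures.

2.024

Compute ⟨x⟩ and ⟨x²⟩ separately, then (Δx)² = ⟨x²⟩ − ⟨x⟩².
On 0 ≤ x ≤ L (j ≠ l): ∫sin²(jπx/L) dx = L/2, ∫sin(jπx/L)·sin(lπx/L) dx = 0; diagonal moments ∫x·sin²(jπx/L) dx = L²/4, ∫x²·sin²(jπx/L) dx = L³·(1/6 − 1/(4j²π²)); cross terms ∫x·sin(jπx/L)·sin(lπx/L) dx = 0 for j + l even and −4jlL²/(π²(j² − l²)²) for j + l odd, ∫x²·sin(jπx/L)·sin(lπx/L) dx = (−1)^(j+l)·4jlL³/(π²(j² − l²)²); higher powers the same way via product-to-sum and parts.
Normalization: ∫|ψ|² dx = 10.270.
⟨x⟩ = 2.1091 and ⟨x²⟩ = 6.4721.
(Δx)² = 6.4721 − (2.1091)² = 2.0236.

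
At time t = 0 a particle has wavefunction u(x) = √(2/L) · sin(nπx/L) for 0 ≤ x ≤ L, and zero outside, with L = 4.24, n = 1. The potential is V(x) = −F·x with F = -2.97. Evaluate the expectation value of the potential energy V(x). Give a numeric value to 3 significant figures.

⟨V⟩ = ∫ V(x)·|u|² dx.
With sin²θ = (1 − cos2θ)/2 on 0 ≤ x ≤ L: ∫sin²(nπx/L) dx = L/2, ∫x·sin²(nπx/L) dx = L²/4, ∫x²·sin²(nπx/L) dx = L³·(1/6 − 1/(4n²π²)); higher powers xᵏ the same way, integrating xᵏ·cos(2nπx/L) by parts.
⟨V⟩ = 6.2964.

6.30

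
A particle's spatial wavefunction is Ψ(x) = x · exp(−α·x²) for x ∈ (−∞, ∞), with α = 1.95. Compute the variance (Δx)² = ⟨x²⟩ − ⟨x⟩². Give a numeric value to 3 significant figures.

Compute ⟨x⟩ and ⟨x²⟩ separately, then (Δx)² = ⟨x²⟩ − ⟨x⟩².
Expand each integrand as polynomial × e^(−2αx²) and use ∫x^(2j)·e^(−2αx²) dx = (2j−1)!!/(4α)^j · √(π/(2α)), odd powers → 0; here √(π/(2α)) = 0.89752.
Normalization: ∫|Ψ|² dx = 0.11507.
⟨x⟩ = 0.0000 and ⟨x²⟩ = 0.38462.
(Δx)² = 0.38462 − (0.0000)² = 0.38462.

0.385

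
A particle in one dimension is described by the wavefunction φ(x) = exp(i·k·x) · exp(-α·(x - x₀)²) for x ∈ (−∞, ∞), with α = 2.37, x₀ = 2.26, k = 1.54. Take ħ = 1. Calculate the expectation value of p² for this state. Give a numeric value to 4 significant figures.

4.742

p² φ = −ħ² d²φ/dx²; ⟨p²⟩ = −ħ² ∫ φ*·φ'' dx / ∫|φ|² dx.
Gaussian moments (u = x − x₀): ∫u^(2j)·e^(−2αu²) du = (2j−1)!!/(4α)^j · √(π/(2α)), odd powers integrate to 0; here √(π/(2α)) = 0.81412. Derivatives: φ′ = (ik − 2αu)·φ, φ″ = ((ik − 2αu)² − 2α)·φ; the odd-in-u pieces drop out.
State is unnormalized: ∫|φ|² dx = 0.81412, and ∫φ*·(−ħ² φ'') dx = 3.8602, so ⟨p²⟩ = 3.8602 / 0.81412.
⟨p²⟩ = 4.7416.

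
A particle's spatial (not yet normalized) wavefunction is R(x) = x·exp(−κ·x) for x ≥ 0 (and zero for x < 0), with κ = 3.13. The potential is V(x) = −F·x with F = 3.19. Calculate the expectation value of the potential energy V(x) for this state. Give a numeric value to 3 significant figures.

⟨V⟩ = ∫ V(x)·|R|² dx / ∫|R|² dx.
Every integrand reduces to terms xʲ·e^(−2κx) on [0, ∞); use ∫₀^∞ xʲ·e^(−2κx) dx = j!/(2κ)^(j+1).
State is unnormalized: ∫|R|² dx = 0.0081528, and ∫R*·V(x)·R dx = -0.012464, so ⟨V⟩ = -0.012464 / 0.0081528.
⟨V⟩ = -1.5288.

-1.53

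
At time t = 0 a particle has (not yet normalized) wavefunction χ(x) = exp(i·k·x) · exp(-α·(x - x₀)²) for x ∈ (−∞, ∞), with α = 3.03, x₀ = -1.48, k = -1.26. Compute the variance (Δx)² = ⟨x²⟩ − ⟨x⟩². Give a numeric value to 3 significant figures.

0.0825

Compute ⟨x⟩ and ⟨x²⟩ separately, then (Δx)² = ⟨x²⟩ − ⟨x⟩².
Gaussian moments (u = x − x₀): ∫u^(2j)·e^(−2αu²) du = (2j−1)!!/(4α)^j · √(π/(2α)), odd powers integrate to 0; here √(π/(2α)) = 0.72001.
Normalization: ∫|χ|² dx = 0.72001.
⟨x⟩ = -1.4800 and ⟨x²⟩ = 2.2729.
(Δx)² = 2.2729 − (-1.4800)² = 0.082508.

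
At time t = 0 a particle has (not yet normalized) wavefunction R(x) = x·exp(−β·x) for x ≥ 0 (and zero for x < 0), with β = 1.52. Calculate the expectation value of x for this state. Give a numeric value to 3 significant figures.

0.987

⟨x⟩ = ∫ x·|R|² dx / ∫|R|² dx (integrals over the domain).
Every integrand reduces to terms xʲ·e^(−2βx) on [0, ∞); use ∫₀^∞ xʲ·e^(−2βx) dx = j!/(2β)^(j+1).
State is unnormalized: ∫|R|² dx = 0.071188, and ∫R*·x·R dx = 0.070252, so ⟨x⟩ = 0.070252 / 0.071188.
⟨x⟩ = 0.98684.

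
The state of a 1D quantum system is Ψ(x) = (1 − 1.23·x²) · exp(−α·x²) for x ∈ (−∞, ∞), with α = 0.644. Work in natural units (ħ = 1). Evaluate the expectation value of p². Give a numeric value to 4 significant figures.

p² Ψ = −ħ² d²Ψ/dx²; ⟨p²⟩ = −ħ² ∫ Ψ*·Ψ'' dx / ∫|Ψ|² dx.
Expand each integrand as polynomial × e^(−2αx²) and use ∫x^(2j)·e^(−2αx²) dx = (2j−1)!!/(4α)^j · √(π/(2α)), odd powers → 0; here √(π/(2α)) = 1.5618. Differentiate with the product rule, d/dx e^(−αx²) = −2αx·e^(−αx²).
State is unnormalized: ∫|Ψ|² dx = 1.1385, and ∫Ψ*·(−ħ² Ψ'') dx = 3.5714, so ⟨p²⟩ = 3.5714 / 1.1385.
⟨p²⟩ = 3.1369.

3.137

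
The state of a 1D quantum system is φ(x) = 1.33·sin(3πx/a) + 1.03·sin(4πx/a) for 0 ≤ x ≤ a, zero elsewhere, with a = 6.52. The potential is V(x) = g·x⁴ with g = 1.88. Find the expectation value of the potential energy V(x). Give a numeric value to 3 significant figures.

152.

⟨V⟩ = ∫ V(x)·|φ|² dx / ∫|φ|² dx.
On 0 ≤ x ≤ a (j ≠ l): ∫sin²(jπx/a) dx = a/2, ∫sin(jπx/a)·sin(lπx/a) dx = 0; diagonal moments ∫x·sin²(jπx/a) dx = a²/4, ∫x²·sin²(jπx/a) dx = a³·(1/6 − 1/(4j²π²)); cross terms ∫x·sin(jπx/a)·sin(lπx/a) dx = 0 for j + l even and −4jla²/(π²(j² − l²)²) for j + l odd, ∫x²·sin(jπx/a)·sin(lπx/a) dx = (−1)^(j+l)·4jla³/(π²(j² − l²)²); higher powers the same way via product-to-sum and parts.
State is unnormalized: ∫|φ|² dx = 9.2251, and ∫φ*·V(x)·φ dx = 1403.8, so ⟨V⟩ = 1403.8 / 9.2251.
⟨V⟩ = 152.17.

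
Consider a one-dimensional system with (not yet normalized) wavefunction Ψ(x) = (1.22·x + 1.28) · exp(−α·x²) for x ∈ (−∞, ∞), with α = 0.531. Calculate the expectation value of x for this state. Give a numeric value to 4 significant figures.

⟨x⟩ = ∫ x·|Ψ|² dx / ∫|Ψ|² dx (integrals over the domain).
Expand each integrand as polynomial × e^(−2αx²) and use ∫x^(2j)·e^(−2αx²) dx = (2j−1)!!/(4α)^j · √(π/(2α)), odd powers → 0; here √(π/(2α)) = 1.7199.
State is unnormalized: ∫|Ψ|² dx = 4.0232, and ∫Ψ*·x·Ψ dx = 2.5291, so ⟨x⟩ = 2.5291 / 4.0232.
⟨x⟩ = 0.62862.

0.6286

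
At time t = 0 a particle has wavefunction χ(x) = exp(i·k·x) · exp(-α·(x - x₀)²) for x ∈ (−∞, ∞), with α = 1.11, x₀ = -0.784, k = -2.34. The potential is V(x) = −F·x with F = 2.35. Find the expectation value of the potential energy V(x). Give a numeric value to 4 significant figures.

⟨V⟩ = ∫ V(x)·|χ|² dx / ∫|χ|² dx.
Gaussian moments (u = x − x₀): ∫u^(2j)·e^(−2αu²) du = (2j−1)!!/(4α)^j · √(π/(2α)), odd powers integrate to 0; here √(π/(2α)) = 1.1896.
State is unnormalized: ∫|χ|² dx = 1.1896, and ∫χ*·V(x)·χ dx = 2.1917, so ⟨V⟩ = 2.1917 / 1.1896.
⟨V⟩ = 1.8424.

1.842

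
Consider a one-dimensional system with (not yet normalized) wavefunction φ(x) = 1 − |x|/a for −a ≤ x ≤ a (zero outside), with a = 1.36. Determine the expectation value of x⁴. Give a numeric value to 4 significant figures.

⟨x⁴⟩ = ∫ x⁴·|φ|² dx / ∫|φ|² dx (integrals over the domain).
φ is even, so ∫ over [−a, a] = 2∫₀ᵃ with φ = 1 − x/a there: ∫₀ᵃ (1 − x/a)² dx = a/3, ∫₀ᵃ x²(1 − x/a)² dx = a³/30, ∫₀ᵃ x⁴(1 − x/a)² dx = a⁵/105.
State is unnormalized: ∫|φ|² dx = 0.90667, and ∫φ*·x⁴·φ dx = 0.088621, so ⟨x⁴⟩ = 0.088621 / 0.90667.
⟨x⁴⟩ = 0.097743.

0.09774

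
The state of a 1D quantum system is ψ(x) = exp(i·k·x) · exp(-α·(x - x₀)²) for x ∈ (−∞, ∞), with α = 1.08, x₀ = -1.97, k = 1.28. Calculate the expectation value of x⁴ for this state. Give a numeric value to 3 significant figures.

⟨x⁴⟩ = ∫ x⁴·|ψ|² dx / ∫|ψ|² dx (integrals over the domain).
Gaussian moments (u = x − x₀): ∫u^(2j)·e^(−2αu²) du = (2j−1)!!/(4α)^j · √(π/(2α)), odd powers integrate to 0; here √(π/(2α)) = 1.2060.
State is unnormalized: ∫|ψ|² dx = 1.2060, and ∫ψ*·x⁴·ψ dx = 24.858, so ⟨x⁴⟩ = 24.858 / 1.2060.
⟨x⁴⟩ = 20.612.

20.6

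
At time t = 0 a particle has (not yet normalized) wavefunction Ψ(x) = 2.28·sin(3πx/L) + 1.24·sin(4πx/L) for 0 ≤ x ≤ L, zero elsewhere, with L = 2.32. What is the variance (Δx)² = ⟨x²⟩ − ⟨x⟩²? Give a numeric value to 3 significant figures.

0.272

Compute ⟨x⟩ and ⟨x²⟩ separately, then (Δx)² = ⟨x²⟩ − ⟨x⟩².
On 0 ≤ x ≤ L (j ≠ l): ∫sin²(jπx/L) dx = L/2, ∫sin(jπx/L)·sin(lπx/L) dx = 0; diagonal moments ∫x·sin²(jπx/L) dx = L²/4, ∫x²·sin²(jπx/L) dx = L³·(1/6 − 1/(4j²π²)); cross terms ∫x·sin(jπx/L)·sin(lπx/L) dx = 0 for j + l even and −4jlL²/(π²(j² − l²)²) for j + l odd, ∫x²·sin(jπx/L)·sin(lπx/L) dx = (−1)^(j+l)·4jlL³/(π²(j² − l²)²); higher powers the same way via product-to-sum and parts.
Normalization: ∫|Ψ|² dx = 7.8138.
⟨x⟩ = 0.77341 and ⟨x²⟩ = 0.86998.
(Δx)² = 0.86998 − (0.77341)² = 0.27181.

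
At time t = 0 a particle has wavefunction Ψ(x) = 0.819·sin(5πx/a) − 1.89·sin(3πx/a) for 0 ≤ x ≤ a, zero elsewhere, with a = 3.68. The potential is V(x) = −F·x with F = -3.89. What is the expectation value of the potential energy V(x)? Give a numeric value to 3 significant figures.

7.16

⟨V⟩ = ∫ V(x)·|Ψ|² dx / ∫|Ψ|² dx.
On 0 ≤ x ≤ a (j ≠ l): ∫sin²(jπx/a) dx = a/2, ∫sin(jπx/a)·sin(lπx/a) dx = 0; diagonal moments ∫x·sin²(jπx/a) dx = a²/4, ∫x²·sin²(jπx/a) dx = a³·(1/6 − 1/(4j²π²)); cross terms ∫x·sin(jπx/a)·sin(lπx/a) dx = 0 for j + l even and −4jla²/(π²(j² − l²)²) for j + l odd, ∫x²·sin(jπx/a)·sin(lπx/a) dx = (−1)^(j+l)·4jla³/(π²(j² − l²)²); higher powers the same way via product-to-sum and parts.
State is unnormalized: ∫|Ψ|² dx = 7.8069, and ∫Ψ*·V(x)·Ψ dx = 55.878, so ⟨V⟩ = 55.878 / 7.8069.
⟨V⟩ = 7.1576.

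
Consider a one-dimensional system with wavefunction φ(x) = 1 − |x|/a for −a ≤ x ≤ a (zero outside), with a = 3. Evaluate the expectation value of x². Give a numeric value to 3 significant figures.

⟨x²⟩ = ∫ x²·|φ|² dx / ∫|φ|² dx (integrals over the domain).
φ is even, so ∫ over [−a, a] = 2∫₀ᵃ with φ = 1 − x/a there: ∫₀ᵃ (1 − x/a)² dx = a/3, ∫₀ᵃ x²(1 − x/a)² dx = a³/30, ∫₀ᵃ x⁴(1 − x/a)² dx = a⁵/105.
State is unnormalized: ∫|φ|² dx = 2.0000, and ∫φ*·x²·φ dx = 1.8000, so ⟨x²⟩ = 1.8000 / 2.0000.
⟨x²⟩ = 0.90000.

0.900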